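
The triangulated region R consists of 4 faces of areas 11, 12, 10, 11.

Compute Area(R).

11 + 12 + 10 + 11 = 44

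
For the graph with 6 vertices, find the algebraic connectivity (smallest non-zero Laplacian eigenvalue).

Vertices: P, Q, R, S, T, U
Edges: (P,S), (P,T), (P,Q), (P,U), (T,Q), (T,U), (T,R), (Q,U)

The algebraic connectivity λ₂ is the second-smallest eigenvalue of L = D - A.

Degrees: deg(P) = 4, deg(Q) = 3, deg(R) = 1, deg(S) = 1, deg(T) = 4, deg(U) = 3.
L = D − A with rows/columns ordered (P, Q, R, S, T, U):
  [ 4, -1,  0, -1, -1, -1]
  [-1,  3,  0,  0, -1, -1]
  [ 0,  0,  1,  0, -1,  0]
  [-1,  0,  0,  1,  0,  0]
  [-1, -1, -1,  0,  4, -1]
  [-1, -1,  0,  0, -1,  3]
Characteristic polynomial: det(λI − L) = λ(λ² − 6λ + 4)(λ² − 6λ + 6)(λ − 4).
Roots: λ = 0; (λ² − 6λ + 4) = 0 ⇒ λ = 3 ± √5 ≈ 0.7639, 5.2361; (λ² − 6λ + 6) = 0 ⇒ λ = 3 ± √3 ≈ 1.2679, 4.7321; (λ − 4) = 0 ⇒ λ = 4.
(Check: the roots sum (with multiplicity) to 16, matching trace L = Σdeg = 2·8 = 16.)
Laplacian eigenvalues: [0.0, 0.7639, 1.2679, 4.0, 4.7321, 5.2361]. Algebraic connectivity (smallest non-zero eigenvalue) = 0.7639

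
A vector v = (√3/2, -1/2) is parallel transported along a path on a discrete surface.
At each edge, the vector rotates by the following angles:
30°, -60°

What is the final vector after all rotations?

Total rotation: 30° + (-60°) = -30°. Final vector: (0.5000, -0.8660)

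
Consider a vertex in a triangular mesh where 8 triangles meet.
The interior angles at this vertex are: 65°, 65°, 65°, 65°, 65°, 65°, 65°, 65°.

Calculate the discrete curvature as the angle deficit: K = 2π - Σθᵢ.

Sum of angles = 520°. K = 360° - 520° = -160° = -8π/9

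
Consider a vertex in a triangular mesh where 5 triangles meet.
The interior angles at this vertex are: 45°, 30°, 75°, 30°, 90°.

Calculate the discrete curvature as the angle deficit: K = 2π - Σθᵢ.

Sum of angles = 270°. K = 360° - 270° = 90° = π/2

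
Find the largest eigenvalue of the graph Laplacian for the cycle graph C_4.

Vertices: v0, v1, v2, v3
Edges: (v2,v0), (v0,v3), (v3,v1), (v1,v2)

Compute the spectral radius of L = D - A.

The cycle graph C_n has Laplacian eigenvalues λ_k = 2 − 2cos(2πk/n), k = 0, 1, …, n−1. Here n = 4:
k=0: 2 − 2cos(0) = 0.0; k=1: 2 − 2cos(π/2) = 2.0; k=2: 2 − 2cos(π) = 4.0; k=3: 2 − 2cos(3π/2) = 2.0.
Laplacian eigenvalues: [0.0, 2.0, 2.0, 4.0]. Largest eigenvalue (spectral radius) = 4.0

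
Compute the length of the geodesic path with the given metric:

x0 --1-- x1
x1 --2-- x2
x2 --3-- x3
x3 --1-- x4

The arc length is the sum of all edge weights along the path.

Arc length = 1 + 2 + 3 + 1 = 7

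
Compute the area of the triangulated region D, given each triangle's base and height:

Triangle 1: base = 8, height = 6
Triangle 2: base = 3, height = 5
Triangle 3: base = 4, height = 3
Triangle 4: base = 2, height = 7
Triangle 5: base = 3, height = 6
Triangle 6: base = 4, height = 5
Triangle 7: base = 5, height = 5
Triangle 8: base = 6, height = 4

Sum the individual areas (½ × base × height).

(1/2)×8×6 + (1/2)×3×5 + (1/2)×4×3 + (1/2)×2×7 + (1/2)×3×6 + (1/2)×4×5 + (1/2)×5×5 + (1/2)×6×4 = 88.0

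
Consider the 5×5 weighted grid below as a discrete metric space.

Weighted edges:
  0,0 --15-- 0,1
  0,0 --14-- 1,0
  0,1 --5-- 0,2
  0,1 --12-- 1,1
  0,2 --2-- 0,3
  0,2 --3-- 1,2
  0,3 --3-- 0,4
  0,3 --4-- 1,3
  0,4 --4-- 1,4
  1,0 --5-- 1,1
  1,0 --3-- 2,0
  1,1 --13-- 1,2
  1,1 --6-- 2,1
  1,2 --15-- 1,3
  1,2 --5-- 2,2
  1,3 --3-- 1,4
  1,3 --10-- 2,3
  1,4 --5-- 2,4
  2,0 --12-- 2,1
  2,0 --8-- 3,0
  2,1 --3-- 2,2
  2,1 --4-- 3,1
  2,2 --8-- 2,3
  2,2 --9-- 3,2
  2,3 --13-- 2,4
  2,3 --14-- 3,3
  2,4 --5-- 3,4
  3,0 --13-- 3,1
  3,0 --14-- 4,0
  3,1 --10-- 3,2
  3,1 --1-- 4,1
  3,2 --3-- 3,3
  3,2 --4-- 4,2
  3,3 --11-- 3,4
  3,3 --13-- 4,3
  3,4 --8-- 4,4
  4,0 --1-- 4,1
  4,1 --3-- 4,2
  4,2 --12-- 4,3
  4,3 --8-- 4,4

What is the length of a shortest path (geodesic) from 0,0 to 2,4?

Shortest path: 0,0 → 0,1 → 0,2 → 0,3 → 0,4 → 1,4 → 2,4, total weight = 34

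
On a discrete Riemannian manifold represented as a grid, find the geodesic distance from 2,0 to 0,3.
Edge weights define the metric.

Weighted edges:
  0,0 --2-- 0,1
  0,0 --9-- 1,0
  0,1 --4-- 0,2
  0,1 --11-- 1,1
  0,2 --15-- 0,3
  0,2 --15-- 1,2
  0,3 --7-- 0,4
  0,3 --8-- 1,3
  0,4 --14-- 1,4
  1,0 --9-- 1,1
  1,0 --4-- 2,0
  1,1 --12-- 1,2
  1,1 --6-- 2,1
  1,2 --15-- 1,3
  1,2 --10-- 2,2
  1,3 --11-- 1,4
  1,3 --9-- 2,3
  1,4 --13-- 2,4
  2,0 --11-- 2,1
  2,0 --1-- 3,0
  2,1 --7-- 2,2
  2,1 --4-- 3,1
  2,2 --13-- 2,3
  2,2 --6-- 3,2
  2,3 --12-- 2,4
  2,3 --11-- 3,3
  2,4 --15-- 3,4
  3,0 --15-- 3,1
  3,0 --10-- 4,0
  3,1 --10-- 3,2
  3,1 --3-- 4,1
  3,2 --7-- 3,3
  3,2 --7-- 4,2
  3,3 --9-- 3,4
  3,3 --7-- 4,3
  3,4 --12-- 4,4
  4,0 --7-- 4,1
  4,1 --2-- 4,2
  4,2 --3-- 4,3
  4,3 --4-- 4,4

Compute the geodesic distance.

Shortest path: 2,0 → 1,0 → 0,0 → 0,1 → 0,2 → 0,3, total weight = 34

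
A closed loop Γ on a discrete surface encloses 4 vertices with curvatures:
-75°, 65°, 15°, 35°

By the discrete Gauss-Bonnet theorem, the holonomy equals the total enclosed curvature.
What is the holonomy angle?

Holonomy = total enclosed curvature = (-75°) + 65° + 15° + 35° = 40°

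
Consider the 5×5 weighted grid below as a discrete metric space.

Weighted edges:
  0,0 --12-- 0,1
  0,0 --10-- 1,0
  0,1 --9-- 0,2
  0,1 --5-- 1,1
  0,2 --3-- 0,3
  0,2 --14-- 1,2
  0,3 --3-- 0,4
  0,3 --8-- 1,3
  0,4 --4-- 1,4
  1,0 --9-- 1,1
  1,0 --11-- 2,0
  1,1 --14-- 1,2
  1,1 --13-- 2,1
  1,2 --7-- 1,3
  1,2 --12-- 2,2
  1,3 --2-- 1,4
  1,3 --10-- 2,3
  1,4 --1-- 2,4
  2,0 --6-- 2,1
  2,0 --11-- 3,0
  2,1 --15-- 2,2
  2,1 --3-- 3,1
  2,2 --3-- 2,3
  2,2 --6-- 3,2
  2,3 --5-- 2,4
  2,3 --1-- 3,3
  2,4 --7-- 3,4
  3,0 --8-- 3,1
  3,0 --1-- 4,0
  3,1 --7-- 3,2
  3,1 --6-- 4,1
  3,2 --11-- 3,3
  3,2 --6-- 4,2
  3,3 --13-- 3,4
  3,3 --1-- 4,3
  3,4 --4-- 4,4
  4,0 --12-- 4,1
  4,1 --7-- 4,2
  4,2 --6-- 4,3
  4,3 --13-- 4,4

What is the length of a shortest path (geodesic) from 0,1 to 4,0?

Shortest path: 0,1 → 1,1 → 2,1 → 3,1 → 3,0 → 4,0, total weight = 30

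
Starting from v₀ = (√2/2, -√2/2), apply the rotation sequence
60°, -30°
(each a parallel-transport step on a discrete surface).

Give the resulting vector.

Total rotation: 60° + (-30°) = 30°. Final vector: (0.9659, -0.2588)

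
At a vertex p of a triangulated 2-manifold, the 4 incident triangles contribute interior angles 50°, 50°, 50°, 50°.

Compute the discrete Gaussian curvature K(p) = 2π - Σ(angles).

Sum of angles = 200°. K = 360° - 200° = 160° = 8π/9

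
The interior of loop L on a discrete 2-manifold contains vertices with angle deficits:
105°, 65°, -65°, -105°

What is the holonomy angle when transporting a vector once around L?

Holonomy = total enclosed curvature = 105° + 65° + (-65°) + (-105°) = 0°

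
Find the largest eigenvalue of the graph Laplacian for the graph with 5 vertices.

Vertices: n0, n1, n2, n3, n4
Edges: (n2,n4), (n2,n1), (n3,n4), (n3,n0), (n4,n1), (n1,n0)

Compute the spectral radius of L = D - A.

Degrees: deg(n0) = 2, deg(n1) = 3, deg(n2) = 2, deg(n3) = 2, deg(n4) = 3.
L = D − A with rows/columns ordered (n0, n1, n2, n3, n4):
  [ 2, -1,  0, -1,  0]
  [-1,  3, -1,  0, -1]
  [ 0, -1,  2,  0, -1]
  [-1,  0,  0,  2, -1]
  [ 0, -1, -1, -1,  3]
Characteristic polynomial: det(λI − L) = λ(λ² − 5λ + 5)(λ² − 7λ + 11).
Roots: λ = 0; (λ² − 5λ + 5) = 0 ⇒ λ = (5 ± √5)/2 ≈ 1.382, 3.618; (λ² − 7λ + 11) = 0 ⇒ λ = (7 ± √5)/2 ≈ 2.382, 4.618.
(Check: the roots sum (with multiplicity) to 12, matching trace L = Σdeg = 2·6 = 12.)
Laplacian eigenvalues: [0.0, 1.382, 2.382, 3.618, 4.618]. Largest eigenvalue (spectral radius) = 4.618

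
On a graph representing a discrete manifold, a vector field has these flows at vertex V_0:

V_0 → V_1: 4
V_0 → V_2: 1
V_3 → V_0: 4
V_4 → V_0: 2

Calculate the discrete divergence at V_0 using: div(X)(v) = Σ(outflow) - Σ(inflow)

Divergence = sum of outgoing flows = 4 + 1 + (-4) + (-2) = -1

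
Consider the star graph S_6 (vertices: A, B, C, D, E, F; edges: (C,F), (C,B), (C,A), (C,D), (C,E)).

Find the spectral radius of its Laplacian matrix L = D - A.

The star S_6 is the complete bipartite graph K_{1,5} (one hub of degree 5, 5 leaves of degree 1). The Laplacian spectrum of K_{p,q} is 0, p (multiplicity q−1), q (multiplicity p−1), p+q. With p = 1, q = 5: 0 once, 1 with multiplicity 4, and 6 once. (Check: trace L = sum of degrees = 10 = 4·1 + 6.)
Laplacian eigenvalues: [0.0, 1.0, 1.0, 1.0, 1.0, 6.0]. Largest eigenvalue (spectral radius) = 6.0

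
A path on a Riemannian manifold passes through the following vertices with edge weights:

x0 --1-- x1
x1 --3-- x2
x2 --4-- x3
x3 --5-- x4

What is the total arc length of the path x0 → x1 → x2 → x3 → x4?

Arc length = 1 + 3 + 4 + 5 = 13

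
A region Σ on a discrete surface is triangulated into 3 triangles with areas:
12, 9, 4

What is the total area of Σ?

12 + 9 + 4 = 25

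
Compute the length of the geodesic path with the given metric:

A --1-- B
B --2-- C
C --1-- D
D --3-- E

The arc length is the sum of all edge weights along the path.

Arc length = 1 + 2 + 1 + 3 = 7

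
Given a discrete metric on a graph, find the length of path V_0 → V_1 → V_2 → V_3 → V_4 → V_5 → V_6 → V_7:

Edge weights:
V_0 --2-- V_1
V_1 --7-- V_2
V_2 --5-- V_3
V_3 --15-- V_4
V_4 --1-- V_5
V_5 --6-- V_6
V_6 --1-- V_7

Arc length = 2 + 7 + 5 + 15 + 1 + 6 + 1 = 37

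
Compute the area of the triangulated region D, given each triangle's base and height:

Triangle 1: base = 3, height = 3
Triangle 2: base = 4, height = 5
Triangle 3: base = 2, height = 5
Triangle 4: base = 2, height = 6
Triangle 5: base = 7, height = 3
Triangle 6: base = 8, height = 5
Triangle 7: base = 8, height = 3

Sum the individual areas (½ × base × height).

(1/2)×3×3 + (1/2)×4×5 + (1/2)×2×5 + (1/2)×2×6 + (1/2)×7×3 + (1/2)×8×5 + (1/2)×8×3 = 68.0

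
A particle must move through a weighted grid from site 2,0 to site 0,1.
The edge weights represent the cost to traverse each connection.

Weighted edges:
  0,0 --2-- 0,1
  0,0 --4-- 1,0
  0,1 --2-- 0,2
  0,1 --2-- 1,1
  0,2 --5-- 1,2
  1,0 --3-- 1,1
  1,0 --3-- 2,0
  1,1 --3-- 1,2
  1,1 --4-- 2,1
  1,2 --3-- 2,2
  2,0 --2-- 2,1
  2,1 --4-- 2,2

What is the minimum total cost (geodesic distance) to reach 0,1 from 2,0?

Shortest path: 2,0 → 2,1 → 1,1 → 0,1, total weight = 8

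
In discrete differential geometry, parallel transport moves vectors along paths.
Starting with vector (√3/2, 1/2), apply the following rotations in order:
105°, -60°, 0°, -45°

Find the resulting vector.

Total rotation: 105° + (-60°) + 0° + (-45°) = 0°. Final vector: (0.8660, 0.5000)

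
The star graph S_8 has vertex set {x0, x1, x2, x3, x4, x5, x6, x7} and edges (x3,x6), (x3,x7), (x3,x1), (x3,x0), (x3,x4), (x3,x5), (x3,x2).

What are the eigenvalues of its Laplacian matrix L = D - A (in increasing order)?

The star S_8 is the complete bipartite graph K_{1,7} (one hub of degree 7, 7 leaves of degree 1). The Laplacian spectrum of K_{p,q} is 0, p (multiplicity q−1), q (multiplicity p−1), p+q. With p = 1, q = 7: 0 once, 1 with multiplicity 6, and 8 once. (Check: trace L = sum of degrees = 14 = 6·1 + 8.)
Laplacian eigenvalues (increasing order): [0.0, 1.0, 1.0, 1.0, 1.0, 1.0, 1.0, 8.0]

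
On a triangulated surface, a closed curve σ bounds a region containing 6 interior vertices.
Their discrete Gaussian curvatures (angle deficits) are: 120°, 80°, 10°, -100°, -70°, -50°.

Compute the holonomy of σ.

Holonomy = total enclosed curvature = 120° + 80° + 10° + (-100°) + (-70°) + (-50°) = -10°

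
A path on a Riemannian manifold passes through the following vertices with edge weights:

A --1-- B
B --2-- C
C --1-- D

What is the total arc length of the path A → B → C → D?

Arc length = 1 + 2 + 1 = 4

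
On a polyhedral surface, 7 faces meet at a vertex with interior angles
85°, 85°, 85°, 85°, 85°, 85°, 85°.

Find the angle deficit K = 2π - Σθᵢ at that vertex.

Sum of angles = 595°. K = 360° - 595° = -235°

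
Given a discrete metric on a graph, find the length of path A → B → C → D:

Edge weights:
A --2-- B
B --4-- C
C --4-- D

Arc length = 2 + 4 + 4 = 10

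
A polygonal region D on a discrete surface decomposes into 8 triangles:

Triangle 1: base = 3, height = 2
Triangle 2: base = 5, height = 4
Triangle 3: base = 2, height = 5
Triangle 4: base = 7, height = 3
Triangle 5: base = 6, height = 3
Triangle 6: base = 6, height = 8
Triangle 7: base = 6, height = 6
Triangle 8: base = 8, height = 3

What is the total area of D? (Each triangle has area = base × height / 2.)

(1/2)×3×2 + (1/2)×5×4 + (1/2)×2×5 + (1/2)×7×3 + (1/2)×6×3 + (1/2)×6×8 + (1/2)×6×6 + (1/2)×8×3 = 91.5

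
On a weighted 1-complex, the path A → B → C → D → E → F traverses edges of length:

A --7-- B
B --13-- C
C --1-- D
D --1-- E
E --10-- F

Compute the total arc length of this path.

Arc length = 7 + 13 + 1 + 1 + 10 = 32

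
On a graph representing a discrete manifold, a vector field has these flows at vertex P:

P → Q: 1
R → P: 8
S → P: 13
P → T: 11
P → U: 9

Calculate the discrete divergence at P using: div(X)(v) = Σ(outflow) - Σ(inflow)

Divergence = sum of outgoing flows = 1 + (-8) + (-13) + 11 + 9 = 0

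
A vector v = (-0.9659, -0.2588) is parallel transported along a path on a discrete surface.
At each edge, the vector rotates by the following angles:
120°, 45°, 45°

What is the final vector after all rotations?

Total rotation: 120° + 45° + 45° = 210° ≡ -150° (mod 360°). Final vector: (0.7071, 0.7071)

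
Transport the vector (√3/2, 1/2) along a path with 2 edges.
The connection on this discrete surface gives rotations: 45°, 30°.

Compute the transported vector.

Total rotation: 45° + 30° = 75°. Final vector: (-0.2588, 0.9659)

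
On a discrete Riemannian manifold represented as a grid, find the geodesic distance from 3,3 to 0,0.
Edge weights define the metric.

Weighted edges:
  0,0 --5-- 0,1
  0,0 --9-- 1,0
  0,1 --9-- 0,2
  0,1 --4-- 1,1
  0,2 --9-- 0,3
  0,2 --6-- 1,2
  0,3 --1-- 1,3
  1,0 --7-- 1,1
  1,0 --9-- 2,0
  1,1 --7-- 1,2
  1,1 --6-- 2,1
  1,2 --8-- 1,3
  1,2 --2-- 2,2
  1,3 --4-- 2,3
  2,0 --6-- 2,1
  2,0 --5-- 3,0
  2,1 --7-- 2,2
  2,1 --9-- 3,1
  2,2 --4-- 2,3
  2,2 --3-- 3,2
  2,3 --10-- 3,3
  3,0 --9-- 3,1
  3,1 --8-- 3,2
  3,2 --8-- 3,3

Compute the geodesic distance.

Shortest path: 3,3 → 3,2 → 2,2 → 1,2 → 1,1 → 0,1 → 0,0, total weight = 29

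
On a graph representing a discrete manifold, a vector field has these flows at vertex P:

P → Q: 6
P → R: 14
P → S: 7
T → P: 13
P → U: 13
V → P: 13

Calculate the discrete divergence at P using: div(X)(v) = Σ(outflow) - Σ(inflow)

Divergence = sum of outgoing flows = 6 + 14 + 7 + (-13) + 13 + (-13) = 14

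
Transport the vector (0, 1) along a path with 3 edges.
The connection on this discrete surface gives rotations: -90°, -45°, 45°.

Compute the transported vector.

Total rotation: (-90°) + (-45°) + 45° = -90°. Final vector: (1, 0)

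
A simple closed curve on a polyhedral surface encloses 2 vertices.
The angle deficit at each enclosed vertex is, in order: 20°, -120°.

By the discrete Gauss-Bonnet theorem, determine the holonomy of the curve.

Holonomy = total enclosed curvature = 20° + (-120°) = -100°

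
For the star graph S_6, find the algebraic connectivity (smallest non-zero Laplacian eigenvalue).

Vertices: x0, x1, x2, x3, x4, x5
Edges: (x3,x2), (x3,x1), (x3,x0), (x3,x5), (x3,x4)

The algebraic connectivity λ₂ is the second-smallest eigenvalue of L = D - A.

The star S_6 is the complete bipartite graph K_{1,5} (one hub of degree 5, 5 leaves of degree 1). The Laplacian spectrum of K_{p,q} is 0, p (multiplicity q−1), q (multiplicity p−1), p+q. With p = 1, q = 5: 0 once, 1 with multiplicity 4, and 6 once. (Check: trace L = sum of degrees = 10 = 4·1 + 6.)
Laplacian eigenvalues: [0.0, 1.0, 1.0, 1.0, 1.0, 6.0]. Algebraic connectivity (smallest non-zero eigenvalue) = 1.0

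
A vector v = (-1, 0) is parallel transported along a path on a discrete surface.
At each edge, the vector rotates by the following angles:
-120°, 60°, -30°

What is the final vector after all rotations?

Total rotation: (-120°) + 60° + (-30°) = -90°. Final vector: (0, 1)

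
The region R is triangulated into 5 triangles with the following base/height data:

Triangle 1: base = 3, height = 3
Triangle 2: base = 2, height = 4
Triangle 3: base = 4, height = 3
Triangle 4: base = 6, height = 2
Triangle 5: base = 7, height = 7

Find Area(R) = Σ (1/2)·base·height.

(1/2)×3×3 + (1/2)×2×4 + (1/2)×4×3 + (1/2)×6×2 + (1/2)×7×7 = 45.0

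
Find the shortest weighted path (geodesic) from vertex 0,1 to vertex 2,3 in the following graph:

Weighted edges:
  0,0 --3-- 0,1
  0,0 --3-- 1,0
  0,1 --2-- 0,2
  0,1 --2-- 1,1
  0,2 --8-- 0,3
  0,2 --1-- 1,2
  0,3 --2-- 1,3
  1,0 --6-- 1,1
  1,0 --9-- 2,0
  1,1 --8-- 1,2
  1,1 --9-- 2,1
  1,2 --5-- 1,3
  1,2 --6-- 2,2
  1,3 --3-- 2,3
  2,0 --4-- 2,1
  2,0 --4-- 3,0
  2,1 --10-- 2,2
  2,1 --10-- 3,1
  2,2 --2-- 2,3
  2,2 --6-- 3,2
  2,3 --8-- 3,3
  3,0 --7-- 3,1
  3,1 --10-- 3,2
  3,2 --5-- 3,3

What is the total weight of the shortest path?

Shortest path: 0,1 → 0,2 → 1,2 → 1,3 → 2,3, total weight = 11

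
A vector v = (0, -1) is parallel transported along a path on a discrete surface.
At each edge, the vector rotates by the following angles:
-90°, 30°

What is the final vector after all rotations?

Total rotation: (-90°) + 30° = -60°. Final vector: (-0.8660, -0.5000)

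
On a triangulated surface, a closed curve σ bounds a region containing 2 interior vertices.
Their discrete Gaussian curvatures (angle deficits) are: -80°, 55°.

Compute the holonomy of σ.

Holonomy = total enclosed curvature = (-80°) + 55° = -25°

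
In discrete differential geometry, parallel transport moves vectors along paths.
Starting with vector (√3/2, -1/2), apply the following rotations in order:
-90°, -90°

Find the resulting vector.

Total rotation: (-90°) + (-90°) = -180° ≡ 180° (mod 360°). Final vector: (-0.8660, 0.5000)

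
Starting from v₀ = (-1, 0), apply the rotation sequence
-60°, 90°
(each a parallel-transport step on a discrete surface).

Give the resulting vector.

Total rotation: (-60°) + 90° = 30°. Final vector: (-0.8660, -0.5000)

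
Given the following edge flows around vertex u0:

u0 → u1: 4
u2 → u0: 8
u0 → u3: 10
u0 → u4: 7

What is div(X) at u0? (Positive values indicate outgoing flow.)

Divergence = sum of outgoing flows = 4 + (-8) + 10 + 7 = 13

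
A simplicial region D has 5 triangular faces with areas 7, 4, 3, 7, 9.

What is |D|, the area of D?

7 + 4 + 3 + 7 + 9 = 30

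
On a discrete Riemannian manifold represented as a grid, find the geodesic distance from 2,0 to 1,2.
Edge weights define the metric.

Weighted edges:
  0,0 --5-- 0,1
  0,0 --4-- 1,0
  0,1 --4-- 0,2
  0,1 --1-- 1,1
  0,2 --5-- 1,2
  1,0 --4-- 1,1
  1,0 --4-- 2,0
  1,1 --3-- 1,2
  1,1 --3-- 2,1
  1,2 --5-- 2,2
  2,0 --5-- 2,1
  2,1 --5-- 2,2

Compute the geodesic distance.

Shortest path: 2,0 → 1,0 → 1,1 → 1,2, total weight = 11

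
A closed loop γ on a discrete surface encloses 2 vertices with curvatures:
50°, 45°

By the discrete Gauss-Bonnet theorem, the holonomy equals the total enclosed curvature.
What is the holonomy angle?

Holonomy = total enclosed curvature = 50° + 45° = 95°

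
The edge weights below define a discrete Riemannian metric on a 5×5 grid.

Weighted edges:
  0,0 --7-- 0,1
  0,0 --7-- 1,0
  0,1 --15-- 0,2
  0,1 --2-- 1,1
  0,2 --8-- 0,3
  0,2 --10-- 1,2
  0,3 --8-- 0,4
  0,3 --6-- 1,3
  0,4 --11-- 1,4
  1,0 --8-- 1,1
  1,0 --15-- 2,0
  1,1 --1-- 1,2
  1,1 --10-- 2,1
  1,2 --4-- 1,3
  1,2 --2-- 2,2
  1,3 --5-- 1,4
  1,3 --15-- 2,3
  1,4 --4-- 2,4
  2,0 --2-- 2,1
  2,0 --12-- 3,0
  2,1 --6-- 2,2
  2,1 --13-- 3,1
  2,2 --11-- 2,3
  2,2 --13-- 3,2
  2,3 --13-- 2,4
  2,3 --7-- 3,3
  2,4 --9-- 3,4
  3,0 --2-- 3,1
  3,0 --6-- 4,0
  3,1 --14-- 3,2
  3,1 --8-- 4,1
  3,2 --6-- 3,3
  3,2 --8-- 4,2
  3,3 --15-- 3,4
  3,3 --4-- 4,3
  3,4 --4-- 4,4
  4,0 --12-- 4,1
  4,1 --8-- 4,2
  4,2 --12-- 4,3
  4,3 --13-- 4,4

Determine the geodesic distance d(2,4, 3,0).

Shortest path: 2,4 → 1,4 → 1,3 → 1,2 → 2,2 → 2,1 → 2,0 → 3,0, total weight = 35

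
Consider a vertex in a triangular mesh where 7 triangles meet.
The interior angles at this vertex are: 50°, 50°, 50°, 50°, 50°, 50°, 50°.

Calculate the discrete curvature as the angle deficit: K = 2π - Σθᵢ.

Sum of angles = 350°. K = 360° - 350° = 10°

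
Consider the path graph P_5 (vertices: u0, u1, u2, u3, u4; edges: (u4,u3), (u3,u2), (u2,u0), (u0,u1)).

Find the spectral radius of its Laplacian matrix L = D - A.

The path graph P_n has Laplacian eigenvalues λ_k = 2 − 2cos(kπ/n), k = 0, 1, …, n−1. Here n = 5:
k=0: 2 − 2cos(0) = 0.0; k=1: 2 − 2cos(π/5) = 0.382; k=2: 2 − 2cos(2π/5) = 1.382; k=3: 2 − 2cos(3π/5) = 2.618; k=4: 2 − 2cos(4π/5) = 3.618.
Laplacian eigenvalues: [0.0, 0.382, 1.382, 2.618, 3.618]. Largest eigenvalue (spectral radius) = 3.618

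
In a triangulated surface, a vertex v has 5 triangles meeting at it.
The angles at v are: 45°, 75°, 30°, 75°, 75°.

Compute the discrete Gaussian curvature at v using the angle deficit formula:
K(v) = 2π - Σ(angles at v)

Sum of angles = 300°. K = 360° - 300° = 60°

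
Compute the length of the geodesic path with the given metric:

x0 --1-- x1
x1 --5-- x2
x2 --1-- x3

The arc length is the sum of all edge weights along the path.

Arc length = 1 + 5 + 1 = 7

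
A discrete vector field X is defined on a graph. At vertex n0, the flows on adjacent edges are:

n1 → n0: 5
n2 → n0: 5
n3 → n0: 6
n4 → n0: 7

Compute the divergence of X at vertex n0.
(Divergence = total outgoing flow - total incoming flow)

Divergence = sum of outgoing flows = (-5) + (-5) + (-6) + (-7) = -23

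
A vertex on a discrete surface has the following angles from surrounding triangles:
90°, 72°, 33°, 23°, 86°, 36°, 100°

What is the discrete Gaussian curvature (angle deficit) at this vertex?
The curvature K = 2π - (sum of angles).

Sum of angles = 440°. K = 360° - 440° = -80° = -4π/9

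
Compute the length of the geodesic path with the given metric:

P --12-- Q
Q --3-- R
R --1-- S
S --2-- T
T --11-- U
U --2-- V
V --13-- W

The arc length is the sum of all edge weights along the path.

Arc length = 12 + 3 + 1 + 2 + 11 + 2 + 13 = 44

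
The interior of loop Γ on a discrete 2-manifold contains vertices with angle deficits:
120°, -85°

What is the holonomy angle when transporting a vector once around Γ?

Holonomy = total enclosed curvature = 120° + (-85°) = 35°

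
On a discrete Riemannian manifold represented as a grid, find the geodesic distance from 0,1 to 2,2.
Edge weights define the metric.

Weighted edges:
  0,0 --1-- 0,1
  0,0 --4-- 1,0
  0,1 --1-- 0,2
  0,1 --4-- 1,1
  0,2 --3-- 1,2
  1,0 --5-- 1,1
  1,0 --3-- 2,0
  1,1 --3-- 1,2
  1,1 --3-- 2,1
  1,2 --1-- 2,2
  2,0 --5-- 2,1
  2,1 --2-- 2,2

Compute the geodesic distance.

Shortest path: 0,1 → 0,2 → 1,2 → 2,2, total weight = 5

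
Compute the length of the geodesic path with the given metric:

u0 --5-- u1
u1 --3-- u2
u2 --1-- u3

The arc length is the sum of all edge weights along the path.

Arc length = 5 + 3 + 1 = 9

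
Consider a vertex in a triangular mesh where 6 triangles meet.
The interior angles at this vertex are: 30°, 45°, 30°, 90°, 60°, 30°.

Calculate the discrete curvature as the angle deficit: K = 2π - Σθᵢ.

Sum of angles = 285°. K = 360° - 285° = 75° = 5π/12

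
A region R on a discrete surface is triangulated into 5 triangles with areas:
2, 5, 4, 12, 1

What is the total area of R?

2 + 5 + 4 + 12 + 1 = 24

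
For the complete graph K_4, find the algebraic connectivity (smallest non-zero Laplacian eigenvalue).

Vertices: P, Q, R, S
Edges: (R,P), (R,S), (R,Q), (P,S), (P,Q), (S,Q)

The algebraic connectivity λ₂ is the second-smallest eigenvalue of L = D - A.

For the complete graph K_n, L = nI − J (J = all-ones matrix). J has eigenvalues n (once, eigenvector 𝟙) and 0 (multiplicity n−1), so L has eigenvalues 0 (once) and n (multiplicity n−1). Here n = 4: eigenvalue 0 once and 4 with multiplicity 3.
Laplacian eigenvalues: [0.0, 4.0, 4.0, 4.0]. Algebraic connectivity (smallest non-zero eigenvalue) = 4.0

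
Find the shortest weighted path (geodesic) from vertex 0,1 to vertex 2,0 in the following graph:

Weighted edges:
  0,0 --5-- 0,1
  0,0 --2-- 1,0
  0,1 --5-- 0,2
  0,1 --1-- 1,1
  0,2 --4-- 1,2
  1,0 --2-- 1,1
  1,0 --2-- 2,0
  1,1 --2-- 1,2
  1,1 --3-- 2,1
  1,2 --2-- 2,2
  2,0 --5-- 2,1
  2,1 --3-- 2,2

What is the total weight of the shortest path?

Shortest path: 0,1 → 1,1 → 1,0 → 2,0, total weight = 5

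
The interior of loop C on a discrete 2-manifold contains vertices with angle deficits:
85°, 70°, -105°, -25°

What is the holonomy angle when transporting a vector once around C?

Holonomy = total enclosed curvature = 85° + 70° + (-105°) + (-25°) = 25°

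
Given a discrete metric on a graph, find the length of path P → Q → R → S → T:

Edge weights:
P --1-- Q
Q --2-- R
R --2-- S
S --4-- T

Arc length = 1 + 2 + 2 + 4 = 9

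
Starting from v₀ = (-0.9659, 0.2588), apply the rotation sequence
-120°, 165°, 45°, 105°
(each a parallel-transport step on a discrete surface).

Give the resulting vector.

Total rotation: (-120°) + 165° + 45° + 105° = 195° ≡ -165° (mod 360°). Final vector: (1, 0)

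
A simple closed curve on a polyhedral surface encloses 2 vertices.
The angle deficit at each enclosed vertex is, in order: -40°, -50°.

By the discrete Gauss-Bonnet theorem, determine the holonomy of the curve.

Holonomy = total enclosed curvature = (-40°) + (-50°) = -90°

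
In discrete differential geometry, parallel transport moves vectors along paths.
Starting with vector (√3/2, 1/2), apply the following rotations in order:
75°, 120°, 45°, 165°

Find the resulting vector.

Total rotation: 75° + 120° + 45° + 165° = 405° ≡ 45° (mod 360°). Final vector: (0.2588, 0.9659)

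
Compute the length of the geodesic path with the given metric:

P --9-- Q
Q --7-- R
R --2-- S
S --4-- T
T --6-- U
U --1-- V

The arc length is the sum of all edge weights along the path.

Arc length = 9 + 7 + 2 + 4 + 6 + 1 = 29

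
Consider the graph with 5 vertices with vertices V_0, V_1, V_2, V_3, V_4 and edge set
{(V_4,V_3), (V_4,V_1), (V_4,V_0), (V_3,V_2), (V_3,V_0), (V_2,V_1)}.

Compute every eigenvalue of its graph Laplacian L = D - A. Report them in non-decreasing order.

Degrees: deg(V_0) = 2, deg(V_1) = 2, deg(V_2) = 2, deg(V_3) = 3, deg(V_4) = 3.
L = D − A with rows/columns ordered (V_0, V_1, V_2, V_3, V_4):
  [ 2,  0,  0, -1, -1]
  [ 0,  2, -1,  0, -1]
  [ 0, -1,  2, -1,  0]
  [-1,  0, -1,  3, -1]
  [-1, -1,  0, -1,  3]
Characteristic polynomial: det(λI − L) = λ(λ² − 5λ + 5)(λ² − 7λ + 11).
Roots: λ = 0; (λ² − 5λ + 5) = 0 ⇒ λ = (5 ± √5)/2 ≈ 1.382, 3.618; (λ² − 7λ + 11) = 0 ⇒ λ = (7 ± √5)/2 ≈ 2.382, 4.618.
(Check: the roots sum (with multiplicity) to 12, matching trace L = Σdeg = 2·6 = 12.)
Laplacian eigenvalues (increasing order): [0.0, 1.382, 2.382, 3.618, 4.618]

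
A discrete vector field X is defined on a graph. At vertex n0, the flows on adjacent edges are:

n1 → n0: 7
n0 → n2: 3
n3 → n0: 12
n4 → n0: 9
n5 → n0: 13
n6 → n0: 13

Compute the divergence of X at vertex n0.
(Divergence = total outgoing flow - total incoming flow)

Divergence = sum of outgoing flows = (-7) + 3 + (-12) + (-9) + (-13) + (-13) = -51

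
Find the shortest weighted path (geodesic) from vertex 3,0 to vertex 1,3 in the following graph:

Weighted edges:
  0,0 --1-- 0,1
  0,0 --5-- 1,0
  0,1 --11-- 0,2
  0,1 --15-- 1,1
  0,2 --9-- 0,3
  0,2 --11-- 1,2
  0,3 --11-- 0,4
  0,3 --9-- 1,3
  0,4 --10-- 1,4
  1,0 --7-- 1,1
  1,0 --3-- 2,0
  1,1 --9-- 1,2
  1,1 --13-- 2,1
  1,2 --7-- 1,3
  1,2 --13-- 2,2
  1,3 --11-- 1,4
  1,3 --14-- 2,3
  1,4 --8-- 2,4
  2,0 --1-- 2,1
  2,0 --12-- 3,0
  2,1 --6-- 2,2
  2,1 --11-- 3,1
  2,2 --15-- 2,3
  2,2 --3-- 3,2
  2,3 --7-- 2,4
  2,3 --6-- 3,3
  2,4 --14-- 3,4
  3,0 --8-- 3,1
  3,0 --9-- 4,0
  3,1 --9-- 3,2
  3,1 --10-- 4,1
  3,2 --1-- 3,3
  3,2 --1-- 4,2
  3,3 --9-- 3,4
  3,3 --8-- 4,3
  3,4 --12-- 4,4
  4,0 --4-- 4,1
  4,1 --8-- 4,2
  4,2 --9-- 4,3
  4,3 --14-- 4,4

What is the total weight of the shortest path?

Shortest path: 3,0 → 3,1 → 3,2 → 3,3 → 2,3 → 1,3, total weight = 38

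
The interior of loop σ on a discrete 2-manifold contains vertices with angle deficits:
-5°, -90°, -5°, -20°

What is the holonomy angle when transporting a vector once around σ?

Holonomy = total enclosed curvature = (-5°) + (-90°) + (-5°) + (-20°) = -120°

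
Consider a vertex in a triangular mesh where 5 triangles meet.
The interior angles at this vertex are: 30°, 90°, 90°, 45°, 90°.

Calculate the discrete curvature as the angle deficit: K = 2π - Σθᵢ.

Sum of angles = 345°. K = 360° - 345° = 15° = π/12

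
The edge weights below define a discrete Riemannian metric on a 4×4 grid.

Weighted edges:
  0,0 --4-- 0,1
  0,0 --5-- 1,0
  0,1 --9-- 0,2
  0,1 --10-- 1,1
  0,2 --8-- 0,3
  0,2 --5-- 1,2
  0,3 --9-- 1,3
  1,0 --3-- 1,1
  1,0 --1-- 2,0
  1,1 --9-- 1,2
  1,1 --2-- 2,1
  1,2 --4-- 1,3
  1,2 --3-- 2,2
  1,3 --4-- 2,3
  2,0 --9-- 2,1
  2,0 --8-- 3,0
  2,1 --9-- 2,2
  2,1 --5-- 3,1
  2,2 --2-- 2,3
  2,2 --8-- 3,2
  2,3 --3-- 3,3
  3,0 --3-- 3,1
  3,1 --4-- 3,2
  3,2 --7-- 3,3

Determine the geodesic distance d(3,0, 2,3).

Shortest path: 3,0 → 3,1 → 3,2 → 3,3 → 2,3, total weight = 17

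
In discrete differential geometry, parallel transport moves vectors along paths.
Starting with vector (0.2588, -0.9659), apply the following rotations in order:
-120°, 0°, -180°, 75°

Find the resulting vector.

Total rotation: (-120°) + 0° + (-180°) + 75° = -225° ≡ 135° (mod 360°). Final vector: (0.5000, 0.8660)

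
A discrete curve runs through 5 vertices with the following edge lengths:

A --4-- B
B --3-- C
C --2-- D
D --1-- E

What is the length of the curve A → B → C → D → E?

Arc length = 4 + 3 + 2 + 1 = 10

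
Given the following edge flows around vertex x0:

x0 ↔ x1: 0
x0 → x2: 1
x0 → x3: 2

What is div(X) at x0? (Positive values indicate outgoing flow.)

Divergence = sum of outgoing flows = 0 + 1 + 2 = 3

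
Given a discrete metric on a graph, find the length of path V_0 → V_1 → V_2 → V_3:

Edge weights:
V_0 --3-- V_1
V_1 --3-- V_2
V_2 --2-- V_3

Arc length = 3 + 3 + 2 = 8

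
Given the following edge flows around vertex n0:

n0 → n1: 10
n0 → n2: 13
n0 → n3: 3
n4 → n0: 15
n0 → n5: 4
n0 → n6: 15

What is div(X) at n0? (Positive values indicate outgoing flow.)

Divergence = sum of outgoing flows = 10 + 13 + 3 + (-15) + 4 + 15 = 30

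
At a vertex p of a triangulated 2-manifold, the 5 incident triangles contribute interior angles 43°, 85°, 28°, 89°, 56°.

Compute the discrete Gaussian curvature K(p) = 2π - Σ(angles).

Sum of angles = 301°. K = 360° - 301° = 59° = 59π/180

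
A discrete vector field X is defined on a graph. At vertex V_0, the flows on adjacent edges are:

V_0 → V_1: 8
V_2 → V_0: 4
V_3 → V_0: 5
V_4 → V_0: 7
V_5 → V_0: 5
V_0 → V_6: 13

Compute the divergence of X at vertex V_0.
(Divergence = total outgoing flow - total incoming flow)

Divergence = sum of outgoing flows = 8 + (-4) + (-5) + (-7) + (-5) + 13 = 0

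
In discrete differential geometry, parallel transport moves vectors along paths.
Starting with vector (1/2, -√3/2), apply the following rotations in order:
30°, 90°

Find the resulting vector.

Total rotation: 30° + 90° = 120°. Final vector: (0.5000, 0.8660)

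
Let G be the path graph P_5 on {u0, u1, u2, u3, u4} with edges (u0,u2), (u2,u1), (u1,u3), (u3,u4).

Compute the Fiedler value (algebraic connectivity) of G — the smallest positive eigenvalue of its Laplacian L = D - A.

The path graph P_n has Laplacian eigenvalues λ_k = 2 − 2cos(kπ/n), k = 0, 1, …, n−1. Here n = 5:
k=0: 2 − 2cos(0) = 0.0; k=1: 2 − 2cos(π/5) = 0.382; k=2: 2 − 2cos(2π/5) = 1.382; k=3: 2 − 2cos(3π/5) = 2.618; k=4: 2 − 2cos(4π/5) = 3.618.
Laplacian eigenvalues: [0.0, 0.382, 1.382, 2.618, 3.618]. Algebraic connectivity (smallest non-zero eigenvalue) = 0.382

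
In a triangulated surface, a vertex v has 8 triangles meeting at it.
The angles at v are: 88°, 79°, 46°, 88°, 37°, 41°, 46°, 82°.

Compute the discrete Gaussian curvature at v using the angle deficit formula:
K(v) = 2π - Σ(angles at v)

Sum of angles = 507°. K = 360° - 507° = -147° = -49π/60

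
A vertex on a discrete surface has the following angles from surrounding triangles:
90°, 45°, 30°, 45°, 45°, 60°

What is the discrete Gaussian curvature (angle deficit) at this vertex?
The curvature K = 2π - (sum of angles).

Sum of angles = 315°. K = 360° - 315° = 45° = π/4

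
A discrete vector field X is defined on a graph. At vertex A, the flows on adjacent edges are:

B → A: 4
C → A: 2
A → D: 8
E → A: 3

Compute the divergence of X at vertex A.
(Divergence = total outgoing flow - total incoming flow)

Divergence = sum of outgoing flows = (-4) + (-2) + 8 + (-3) = -1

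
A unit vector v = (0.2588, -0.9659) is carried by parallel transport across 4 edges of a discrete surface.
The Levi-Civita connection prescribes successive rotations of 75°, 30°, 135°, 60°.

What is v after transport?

Total rotation: 75° + 30° + 135° + 60° = 300° ≡ -60° (mod 360°). Final vector: (-0.7071, -0.7071)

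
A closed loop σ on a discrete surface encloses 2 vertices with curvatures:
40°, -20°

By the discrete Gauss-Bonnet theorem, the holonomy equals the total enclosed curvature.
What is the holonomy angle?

Holonomy = total enclosed curvature = 40° + (-20°) = 20°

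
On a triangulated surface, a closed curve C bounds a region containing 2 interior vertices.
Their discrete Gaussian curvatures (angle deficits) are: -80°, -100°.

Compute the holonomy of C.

Holonomy = total enclosed curvature = (-80°) + (-100°) = -180°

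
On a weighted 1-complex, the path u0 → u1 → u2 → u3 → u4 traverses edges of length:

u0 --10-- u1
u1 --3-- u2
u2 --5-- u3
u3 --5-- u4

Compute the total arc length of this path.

Arc length = 10 + 3 + 5 + 5 = 23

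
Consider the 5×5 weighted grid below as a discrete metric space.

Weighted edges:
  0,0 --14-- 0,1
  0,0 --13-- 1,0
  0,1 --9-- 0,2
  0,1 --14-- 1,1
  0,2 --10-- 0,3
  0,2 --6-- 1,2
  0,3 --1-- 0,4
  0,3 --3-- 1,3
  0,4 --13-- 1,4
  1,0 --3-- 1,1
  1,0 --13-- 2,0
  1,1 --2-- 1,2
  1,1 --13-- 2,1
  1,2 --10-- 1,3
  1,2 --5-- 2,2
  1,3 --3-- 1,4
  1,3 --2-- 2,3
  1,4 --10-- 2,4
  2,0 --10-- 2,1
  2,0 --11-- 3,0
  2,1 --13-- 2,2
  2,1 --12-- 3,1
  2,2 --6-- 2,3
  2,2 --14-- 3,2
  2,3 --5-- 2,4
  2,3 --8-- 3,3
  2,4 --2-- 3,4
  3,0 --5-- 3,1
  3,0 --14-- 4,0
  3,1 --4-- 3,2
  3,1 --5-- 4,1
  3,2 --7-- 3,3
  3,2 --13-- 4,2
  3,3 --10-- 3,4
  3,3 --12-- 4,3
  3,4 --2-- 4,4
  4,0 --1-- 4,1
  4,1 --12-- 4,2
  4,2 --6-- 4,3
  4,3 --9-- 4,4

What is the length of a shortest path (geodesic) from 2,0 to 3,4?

Shortest path: 2,0 → 2,1 → 2,2 → 2,3 → 2,4 → 3,4, total weight = 36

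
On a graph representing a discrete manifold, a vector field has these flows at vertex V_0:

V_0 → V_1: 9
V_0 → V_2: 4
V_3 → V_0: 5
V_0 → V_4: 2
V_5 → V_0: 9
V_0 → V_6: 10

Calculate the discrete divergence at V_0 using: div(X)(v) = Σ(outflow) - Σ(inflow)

Divergence = sum of outgoing flows = 9 + 4 + (-5) + 2 + (-9) + 10 = 11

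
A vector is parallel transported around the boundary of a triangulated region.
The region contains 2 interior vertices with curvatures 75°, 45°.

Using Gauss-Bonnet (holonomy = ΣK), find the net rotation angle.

Holonomy = total enclosed curvature = 75° + 45° = 120°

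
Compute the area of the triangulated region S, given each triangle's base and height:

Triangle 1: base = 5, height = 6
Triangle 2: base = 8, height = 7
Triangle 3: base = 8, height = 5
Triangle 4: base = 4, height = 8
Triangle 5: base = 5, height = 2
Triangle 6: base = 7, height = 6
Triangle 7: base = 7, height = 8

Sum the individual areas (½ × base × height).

(1/2)×5×6 + (1/2)×8×7 + (1/2)×8×5 + (1/2)×4×8 + (1/2)×5×2 + (1/2)×7×6 + (1/2)×7×8 = 133.0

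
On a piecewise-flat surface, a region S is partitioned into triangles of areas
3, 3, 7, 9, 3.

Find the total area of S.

3 + 3 + 7 + 9 + 3 = 25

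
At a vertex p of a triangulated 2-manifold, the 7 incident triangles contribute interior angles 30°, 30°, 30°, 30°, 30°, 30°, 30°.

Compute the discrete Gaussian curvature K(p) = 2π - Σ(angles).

Sum of angles = 210°. K = 360° - 210° = 150°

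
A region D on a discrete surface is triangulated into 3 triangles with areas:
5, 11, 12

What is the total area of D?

5 + 11 + 12 = 28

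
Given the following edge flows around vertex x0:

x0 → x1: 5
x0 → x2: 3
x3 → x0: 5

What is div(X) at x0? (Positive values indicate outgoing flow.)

Divergence = sum of outgoing flows = 5 + 3 + (-5) = 3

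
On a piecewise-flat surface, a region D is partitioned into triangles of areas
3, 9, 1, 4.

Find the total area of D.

3 + 9 + 1 + 4 = 17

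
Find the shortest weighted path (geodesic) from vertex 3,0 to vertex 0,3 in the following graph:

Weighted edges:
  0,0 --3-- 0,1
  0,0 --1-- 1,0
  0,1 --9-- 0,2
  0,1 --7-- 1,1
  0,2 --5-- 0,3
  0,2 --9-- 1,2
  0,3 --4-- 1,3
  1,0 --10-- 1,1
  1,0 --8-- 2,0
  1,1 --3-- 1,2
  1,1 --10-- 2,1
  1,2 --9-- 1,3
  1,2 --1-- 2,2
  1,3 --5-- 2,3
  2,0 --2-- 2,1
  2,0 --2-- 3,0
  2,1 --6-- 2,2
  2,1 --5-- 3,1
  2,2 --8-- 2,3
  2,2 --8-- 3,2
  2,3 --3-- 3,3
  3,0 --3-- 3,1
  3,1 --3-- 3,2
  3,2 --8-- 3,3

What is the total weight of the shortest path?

Shortest path: 3,0 → 2,0 → 2,1 → 2,2 → 1,2 → 1,3 → 0,3, total weight = 24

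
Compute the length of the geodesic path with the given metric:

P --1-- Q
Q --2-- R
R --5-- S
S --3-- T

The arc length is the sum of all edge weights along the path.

Arc length = 1 + 2 + 5 + 3 = 11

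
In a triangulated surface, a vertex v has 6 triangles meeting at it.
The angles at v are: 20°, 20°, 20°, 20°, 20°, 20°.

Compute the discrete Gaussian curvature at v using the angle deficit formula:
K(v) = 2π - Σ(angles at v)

Sum of angles = 120°. K = 360° - 120° = 240° = 4π/3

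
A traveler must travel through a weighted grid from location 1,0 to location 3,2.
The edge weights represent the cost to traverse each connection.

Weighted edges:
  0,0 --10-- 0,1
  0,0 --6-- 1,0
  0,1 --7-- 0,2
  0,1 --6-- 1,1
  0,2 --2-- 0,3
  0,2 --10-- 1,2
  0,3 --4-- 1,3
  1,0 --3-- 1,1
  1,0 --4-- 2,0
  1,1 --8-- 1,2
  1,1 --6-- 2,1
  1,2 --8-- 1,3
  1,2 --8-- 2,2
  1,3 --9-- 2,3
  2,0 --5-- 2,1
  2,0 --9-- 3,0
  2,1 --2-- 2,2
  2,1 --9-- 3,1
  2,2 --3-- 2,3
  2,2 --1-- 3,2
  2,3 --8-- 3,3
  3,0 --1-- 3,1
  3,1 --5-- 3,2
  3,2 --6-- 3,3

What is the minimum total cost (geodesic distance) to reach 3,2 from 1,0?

Shortest path: 1,0 → 1,1 → 2,1 → 2,2 → 3,2, total weight = 12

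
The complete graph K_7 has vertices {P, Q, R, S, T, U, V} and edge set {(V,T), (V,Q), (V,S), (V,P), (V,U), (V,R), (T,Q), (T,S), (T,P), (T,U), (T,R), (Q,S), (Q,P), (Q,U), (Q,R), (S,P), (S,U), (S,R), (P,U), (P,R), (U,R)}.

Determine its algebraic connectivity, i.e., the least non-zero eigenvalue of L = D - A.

For the complete graph K_n, L = nI − J (J = all-ones matrix). J has eigenvalues n (once, eigenvector 𝟙) and 0 (multiplicity n−1), so L has eigenvalues 0 (once) and n (multiplicity n−1). Here n = 7: eigenvalue 0 once and 7 with multiplicity 6.
Laplacian eigenvalues: [0.0, 7.0, 7.0, 7.0, 7.0, 7.0, 7.0]. Algebraic connectivity (smallest non-zero eigenvalue) = 7.0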